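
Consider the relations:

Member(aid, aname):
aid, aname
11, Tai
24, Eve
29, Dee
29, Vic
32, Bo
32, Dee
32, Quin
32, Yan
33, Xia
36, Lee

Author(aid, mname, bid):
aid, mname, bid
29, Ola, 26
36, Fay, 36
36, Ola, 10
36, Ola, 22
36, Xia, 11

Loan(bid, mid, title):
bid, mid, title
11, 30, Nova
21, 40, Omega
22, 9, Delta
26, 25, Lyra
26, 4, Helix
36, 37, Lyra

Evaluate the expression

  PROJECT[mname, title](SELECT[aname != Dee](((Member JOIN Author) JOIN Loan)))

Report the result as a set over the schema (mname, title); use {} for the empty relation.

Natural join on aid: {(29, Dee, Ola, 26), (29, Vic, Ola, 26), (36, Lee, Fay, 36), (36, Lee, Ola, 10), (36, Lee, Ola, 22), (36, Lee, Xia, 11)}
Natural join on bid: {(29, Dee, Ola, 26, 25, Lyra), (29, Dee, Ola, 26, 4, Helix), (29, Vic, Ola, 26, 25, Lyra), (29, Vic, Ola, 26, 4, Helix), (36, Lee, Fay, 36, 37, Lyra), (36, Lee, Ola, 22, 9, Delta), (36, Lee, Xia, 11, 30, Nova)}
Filtering on aname != Dee leaves {(29, Vic, Ola, 26, 25, Lyra), (29, Vic, Ola, 26, 4, Helix), (36, Lee, Fay, 36, 37, Lyra), (36, Lee, Ola, 22, 9, Delta), (36, Lee, Xia, 11, 30, Nova)}.
Projecting to mname, title: {(Fay, Lyra), (Ola, Delta), (Ola, Helix), (Ola, Lyra), (Xia, Nova)}

{(Fay, Lyra), (Ola, Delta), (Ola, Helix), (Ola, Lyra), (Xia, Nova)}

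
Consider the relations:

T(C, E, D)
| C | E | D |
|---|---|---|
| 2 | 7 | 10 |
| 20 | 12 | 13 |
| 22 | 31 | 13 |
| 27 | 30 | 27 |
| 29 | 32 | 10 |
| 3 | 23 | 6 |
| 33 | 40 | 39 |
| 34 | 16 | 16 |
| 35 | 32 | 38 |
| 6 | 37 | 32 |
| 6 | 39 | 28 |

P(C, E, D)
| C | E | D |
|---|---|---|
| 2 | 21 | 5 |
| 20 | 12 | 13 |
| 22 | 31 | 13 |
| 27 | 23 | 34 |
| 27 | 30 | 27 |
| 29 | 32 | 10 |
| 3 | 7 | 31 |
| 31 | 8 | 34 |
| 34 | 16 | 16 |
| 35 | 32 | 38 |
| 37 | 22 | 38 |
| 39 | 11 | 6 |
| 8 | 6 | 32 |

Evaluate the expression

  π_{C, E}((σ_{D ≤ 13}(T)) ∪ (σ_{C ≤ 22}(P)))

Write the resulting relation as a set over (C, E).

{(2, 21), (2, 7), (20, 12), (22, 31), (29, 32), (3, 23), (3, 7), (8, 6)}

Filtering on D ≤ 13 leaves {(2, 7, 10), (20, 12, 13), (22, 31, 13), (29, 32, 10), (3, 23, 6)}.
Filtering on C ≤ 22 leaves {(2, 21, 5), (20, 12, 13), (22, 31, 13), (3, 7, 31), (8, 6, 32)}.
Set union of the two operands is {(2, 21, 5), (2, 7, 10), (20, 12, 13), (22, 31, 13), (29, 32, 10), (3, 23, 6), (3, 7, 31), (8, 6, 32)}.
Keep only column(s) C, E: {(2, 21), (2, 7), (20, 12), (22, 31), (29, 32), (3, 23), (3, 7), (8, 6)}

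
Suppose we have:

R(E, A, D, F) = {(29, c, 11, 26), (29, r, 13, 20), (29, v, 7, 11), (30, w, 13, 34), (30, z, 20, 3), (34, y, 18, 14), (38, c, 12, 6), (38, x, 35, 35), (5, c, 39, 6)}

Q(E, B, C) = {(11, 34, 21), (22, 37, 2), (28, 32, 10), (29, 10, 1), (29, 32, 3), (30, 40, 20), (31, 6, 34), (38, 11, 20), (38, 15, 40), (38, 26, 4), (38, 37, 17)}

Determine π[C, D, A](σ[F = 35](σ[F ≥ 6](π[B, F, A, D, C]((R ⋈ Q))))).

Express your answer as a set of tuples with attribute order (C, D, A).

{(17, 35, x), (20, 35, x), (4, 35, x), (40, 35, x)}

Natural join on E: {(29, c, 11, 26, 10, 1), (29, c, 11, 26, 32, 3), (29, r, 13, 20, 10, 1), (29, r, 13, 20, 32, 3), (29, v, 7, 11, 10, 1), (29, v, 7, 11, 32, 3), (30, w, 13, 34, 40, 20), (30, z, 20, 3, 40, 20), (38, c, 12, 6, 11, 20), (38, c, 12, 6, 15, 40), (38, c, 12, 6, 26, 4), (38, c, 12, 6, 37, 17), (38, x, 35, 35, 11, 20), (38, x, 35, 35, 15, 40), (38, x, 35, 35, 26, 4), (38, x, 35, 35, 37, 17)}
Projecting to B, F, A, D, C: {(10, 11, v, 7, 1), (10, 20, r, 13, 1), (10, 26, c, 11, 1), (11, 35, x, 35, 20), (11, 6, c, 12, 20), (15, 35, x, 35, 40), (15, 6, c, 12, 40), (26, 35, x, 35, 4), (26, 6, c, 12, 4), (32, 11, v, 7, 3), (32, 20, r, 13, 3), (32, 26, c, 11, 3), (37, 35, x, 35, 17), (37, 6, c, 12, 17), (40, 3, z, 20, 20), (40, 34, w, 13, 20)}
Selection F ≥ 6: {(10, 11, v, 7, 1), (10, 20, r, 13, 1), (10, 26, c, 11, 1), (11, 35, x, 35, 20), (11, 6, c, 12, 20), (15, 35, x, 35, 40), (15, 6, c, 12, 40), (26, 35, x, 35, 4), (26, 6, c, 12, 4), (32, 11, v, 7, 3), (32, 20, r, 13, 3), (32, 26, c, 11, 3), (37, 35, x, 35, 17), (37, 6, c, 12, 17), (40, 34, w, 13, 20)}
Selection F = 35: {(11, 35, x, 35, 20), (15, 35, x, 35, 40), (26, 35, x, 35, 4), (37, 35, x, 35, 17)}
Projecting to C, D, A: {(17, 35, x), (20, 35, x), (4, 35, x), (40, 35, x)}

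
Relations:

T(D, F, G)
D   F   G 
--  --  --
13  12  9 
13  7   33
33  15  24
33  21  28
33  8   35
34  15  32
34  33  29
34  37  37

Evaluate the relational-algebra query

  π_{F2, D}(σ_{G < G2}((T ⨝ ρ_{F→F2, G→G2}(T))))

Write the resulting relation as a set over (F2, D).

ρ[F→F2, G→G2]: schema becomes (D, F2, G2); tuples unchanged.
Joining T and ρ_{F→F2, G→G2}(T) on D yields {(13, 12, 9, 12, 9), (13, 12, 9, 7, 33), (13, 7, 33, 12, 9), (13, 7, 33, 7, 33), (33, 15, 24, 15, 24), (33, 15, 24, 21, 28), (33, 15, 24, 8, 35), (33, 21, 28, 15, 24), (33, 21, 28, 21, 28), (33, 21, 28, 8, 35), (33, 8, 35, 15, 24), (33, 8, 35, 21, 28), (33, 8, 35, 8, 35), (34, 15, 32, 15, 32), (34, 15, 32, 33, 29), (34, 15, 32, 37, 37), (34, 33, 29, 15, 32), (34, 33, 29, 33, 29), (34, 33, 29, 37, 37), (34, 37, 37, 15, 32), (34, 37, 37, 33, 29), (34, 37, 37, 37, 37)}.
Filtering on G < G2 leaves {(13, 12, 9, 7, 33), (33, 15, 24, 21, 28), (33, 15, 24, 8, 35), (33, 21, 28, 8, 35), (34, 15, 32, 37, 37), (34, 33, 29, 15, 32), (34, 33, 29, 37, 37)}.
Projecting to F2, D (2 duplicate(s) eliminated): {(15, 34), (21, 33), (37, 34), (7, 13), (8, 33)}

{(15, 34), (21, 33), (37, 34), (7, 13), (8, 33)}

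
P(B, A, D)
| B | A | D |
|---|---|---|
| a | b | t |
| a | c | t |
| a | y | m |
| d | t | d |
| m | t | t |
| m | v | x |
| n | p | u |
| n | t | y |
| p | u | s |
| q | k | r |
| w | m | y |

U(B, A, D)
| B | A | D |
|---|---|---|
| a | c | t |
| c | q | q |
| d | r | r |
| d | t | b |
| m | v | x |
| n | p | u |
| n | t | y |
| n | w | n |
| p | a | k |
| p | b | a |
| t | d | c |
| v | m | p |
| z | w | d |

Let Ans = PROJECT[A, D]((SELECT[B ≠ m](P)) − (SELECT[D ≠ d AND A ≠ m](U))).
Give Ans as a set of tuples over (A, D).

{(b, t), (k, r), (m, y), (t, d), (u, s), (y, m)}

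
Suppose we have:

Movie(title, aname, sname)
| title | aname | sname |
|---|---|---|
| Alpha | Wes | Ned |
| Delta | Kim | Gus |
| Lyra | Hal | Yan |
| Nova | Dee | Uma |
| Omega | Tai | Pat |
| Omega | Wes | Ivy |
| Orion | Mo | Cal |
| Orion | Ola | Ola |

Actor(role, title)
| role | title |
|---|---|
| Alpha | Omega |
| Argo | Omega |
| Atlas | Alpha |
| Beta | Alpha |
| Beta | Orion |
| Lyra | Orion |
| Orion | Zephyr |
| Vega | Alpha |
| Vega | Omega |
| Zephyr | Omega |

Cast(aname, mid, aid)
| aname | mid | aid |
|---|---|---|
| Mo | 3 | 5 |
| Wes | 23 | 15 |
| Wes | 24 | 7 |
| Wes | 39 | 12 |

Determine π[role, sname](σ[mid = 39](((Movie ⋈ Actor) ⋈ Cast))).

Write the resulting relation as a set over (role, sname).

{(Alpha, Ivy), (Argo, Ivy), (Atlas, Ned), (Beta, Ned), (Vega, Ivy), (Vega, Ned), (Zephyr, Ivy)}

Movie ⋈ Actor (natural join on title): {(Alpha, Wes, Ned, Atlas), (Alpha, Wes, Ned, Beta), (Alpha, Wes, Ned, Vega), (Omega, Tai, Pat, Alpha), (Omega, Tai, Pat, Argo), (Omega, Tai, Pat, Vega), (Omega, Tai, Pat, Zephyr), (Omega, Wes, Ivy, Alpha), (Omega, Wes, Ivy, Argo), (Omega, Wes, Ivy, Vega), (Omega, Wes, Ivy, Zephyr), (Orion, Mo, Cal, Beta), (Orion, Mo, Cal, Lyra), (Orion, Ola, Ola, Beta), (Orion, Ola, Ola, Lyra)}
(Movie ⋈ Actor) ⋈ Cast (natural join on aname): {(Alpha, Wes, Ned, Atlas, 23, 15), (Alpha, Wes, Ned, Atlas, 24, 7), (Alpha, Wes, Ned, Atlas, 39, 12), (Alpha, Wes, Ned, Beta, 23, 15), (Alpha, Wes, Ned, Beta, 24, 7), (Alpha, Wes, Ned, Beta, 39, 12), (Alpha, Wes, Ned, Vega, 23, 15), (Alpha, Wes, Ned, Vega, 24, 7), (Alpha, Wes, Ned, Vega, 39, 12), (Omega, Wes, Ivy, Alpha, 23, 15), (Omega, Wes, Ivy, Alpha, 24, 7), (Omega, Wes, Ivy, Alpha, 39, 12), (Omega, Wes, Ivy, Argo, 23, 15), (Omega, Wes, Ivy, Argo, 24, 7), (Omega, Wes, Ivy, Argo, 39, 12), (Omega, Wes, Ivy, Vega, 23, 15), (Omega, Wes, Ivy, Vega, 24, 7), (Omega, Wes, Ivy, Vega, 39, 12), (Omega, Wes, Ivy, Zephyr, 23, 15), (Omega, Wes, Ivy, Zephyr, 24, 7), (Omega, Wes, Ivy, Zephyr, 39, 12), (Orion, Mo, Cal, Beta, 3, 5), (Orion, Mo, Cal, Lyra, 3, 5)}
σ[mid = 39]: keep tuples satisfying mid = 39 → {(Alpha, Wes, Ned, Atlas, 39, 12), (Alpha, Wes, Ned, Beta, 39, 12), (Alpha, Wes, Ned, Vega, 39, 12), (Omega, Wes, Ivy, Alpha, 39, 12), (Omega, Wes, Ivy, Argo, 39, 12), (Omega, Wes, Ivy, Vega, 39, 12), (Omega, Wes, Ivy, Zephyr, 39, 12)}
π_{role, sname} gives {(Alpha, Ivy), (Argo, Ivy), (Atlas, Ned), (Beta, Ned), (Vega, Ivy), (Vega, Ned), (Zephyr, Ivy)}.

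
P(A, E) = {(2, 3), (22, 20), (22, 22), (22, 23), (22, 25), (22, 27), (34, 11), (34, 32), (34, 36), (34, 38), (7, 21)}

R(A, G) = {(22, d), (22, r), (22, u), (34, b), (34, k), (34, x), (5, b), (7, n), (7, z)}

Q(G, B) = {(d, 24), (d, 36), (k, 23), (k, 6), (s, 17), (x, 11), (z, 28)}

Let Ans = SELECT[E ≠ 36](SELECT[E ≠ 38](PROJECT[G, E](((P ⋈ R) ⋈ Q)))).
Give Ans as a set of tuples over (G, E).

{(d, 20), (d, 22), (d, 23), (d, 25), (d, 27), (k, 11), (k, 32), (x, 11), (x, 32), (z, 21)}

Joining P and R on A yields {(22, 20, d), (22, 20, r), (22, 20, u), (22, 22, d), (22, 22, r), (22, 22, u), (22, 23, d), (22, 23, r), (22, 23, u), (22, 25, d), (22, 25, r), (22, 25, u), (22, 27, d), (22, 27, r), (22, 27, u), (34, 11, b), (34, 11, k), (34, 11, x), (34, 32, b), (34, 32, k), (34, 32, x), (34, 36, b), (34, 36, k), (34, 36, x), (34, 38, b), (34, 38, k), (34, 38, x), (7, 21, n), (7, 21, z)}.
Joining (P ⋈ R) and Q on G yields {(22, 20, d, 24), (22, 20, d, 36), (22, 22, d, 24), (22, 22, d, 36), (22, 23, d, 24), (22, 23, d, 36), (22, 25, d, 24), (22, 25, d, 36), (22, 27, d, 24), (22, 27, d, 36), (34, 11, k, 23), (34, 11, k, 6), (34, 11, x, 11), (34, 32, k, 23), (34, 32, k, 6), (34, 32, x, 11), (34, 36, k, 23), (34, 36, k, 6), (34, 36, x, 11), (34, 38, k, 23), (34, 38, k, 6), (34, 38, x, 11), (7, 21, z, 28)}.
Projecting to G, E (9 duplicate(s) eliminated): {(d, 20), (d, 22), (d, 23), (d, 25), (d, 27), (k, 11), (k, 32), (k, 36), (k, 38), (x, 11), (x, 32), (x, 36), (x, 38), (z, 21)}
σ[E ≠ 38]: keep tuples satisfying E ≠ 38 → {(d, 20), (d, 22), (d, 23), (d, 25), (d, 27), (k, 11), (k, 32), (k, 36), (x, 11), (x, 32), (x, 36), (z, 21)}
σ[E ≠ 36]: keep tuples satisfying E ≠ 36 → {(d, 20), (d, 22), (d, 23), (d, 25), (d, 27), (k, 11), (k, 32), (x, 11), (x, 32), (z, 21)}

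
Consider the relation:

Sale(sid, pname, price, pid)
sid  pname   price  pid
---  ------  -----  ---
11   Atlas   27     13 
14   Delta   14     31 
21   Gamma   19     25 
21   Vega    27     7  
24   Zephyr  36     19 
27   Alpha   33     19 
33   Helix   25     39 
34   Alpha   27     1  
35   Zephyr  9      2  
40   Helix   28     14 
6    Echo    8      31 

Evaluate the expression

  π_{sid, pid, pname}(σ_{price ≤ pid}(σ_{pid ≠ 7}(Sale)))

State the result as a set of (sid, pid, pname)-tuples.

{(14, 31, Delta), (21, 25, Gamma), (33, 39, Helix), (6, 31, Echo)}

Filtering on pid ≠ 7 leaves {(11, Atlas, 27, 13), (14, Delta, 14, 31), (21, Gamma, 19, 25), (24, Zephyr, 36, 19), (27, Alpha, 33, 19), (33, Helix, 25, 39), (34, Alpha, 27, 1), (35, Zephyr, 9, 2), (40, Helix, 28, 14), (6, Echo, 8, 31)}.
Filtering on price ≤ pid leaves {(14, Delta, 14, 31), (21, Gamma, 19, 25), (33, Helix, 25, 39), (6, Echo, 8, 31)}.
Keep only column(s) sid, pid, pname: {(14, 31, Delta), (21, 25, Gamma), (33, 39, Helix), (6, 31, Echo)}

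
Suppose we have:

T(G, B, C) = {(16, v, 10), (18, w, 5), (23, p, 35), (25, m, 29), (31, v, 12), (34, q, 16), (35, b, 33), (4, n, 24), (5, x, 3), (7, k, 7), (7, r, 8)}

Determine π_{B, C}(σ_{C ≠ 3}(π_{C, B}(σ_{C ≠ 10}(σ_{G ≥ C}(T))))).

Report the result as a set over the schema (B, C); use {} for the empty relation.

{(b, 33), (k, 7), (q, 16), (v, 12), (w, 5)}

Filtering on G ≥ C leaves {(16, v, 10), (18, w, 5), (31, v, 12), (34, q, 16), (35, b, 33), (5, x, 3), (7, k, 7)}.
Filtering on C ≠ 10 leaves {(18, w, 5), (31, v, 12), (34, q, 16), (35, b, 33), (5, x, 3), (7, k, 7)}.
π_{C, B} gives {(12, v), (16, q), (3, x), (33, b), (5, w), (7, k)}.
Filtering on C ≠ 3 leaves {(12, v), (16, q), (33, b), (5, w), (7, k)}.
π_{B, C} gives {(b, 33), (k, 7), (q, 16), (v, 12), (w, 5)}.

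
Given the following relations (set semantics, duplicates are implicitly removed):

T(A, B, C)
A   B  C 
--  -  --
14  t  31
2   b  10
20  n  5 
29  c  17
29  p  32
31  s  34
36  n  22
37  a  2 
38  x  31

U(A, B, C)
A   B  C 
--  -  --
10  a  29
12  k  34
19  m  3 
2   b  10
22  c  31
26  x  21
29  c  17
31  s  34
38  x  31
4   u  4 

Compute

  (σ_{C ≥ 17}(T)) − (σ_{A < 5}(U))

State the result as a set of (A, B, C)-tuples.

{(14, t, 31), (29, c, 17), (29, p, 32), (31, s, 34), (36, n, 22), (38, x, 31)}

σ[C ≥ 17]: keep tuples satisfying C ≥ 17 → {(14, t, 31), (29, c, 17), (29, p, 32), (31, s, 34), (36, n, 22), (38, x, 31)}
σ[A < 5]: keep tuples satisfying A < 5 → {(2, b, 10), (4, u, 4)}
Set difference of the two operands is {(14, t, 31), (29, c, 17), (29, p, 32), (31, s, 34), (36, n, 22), (38, x, 31)}.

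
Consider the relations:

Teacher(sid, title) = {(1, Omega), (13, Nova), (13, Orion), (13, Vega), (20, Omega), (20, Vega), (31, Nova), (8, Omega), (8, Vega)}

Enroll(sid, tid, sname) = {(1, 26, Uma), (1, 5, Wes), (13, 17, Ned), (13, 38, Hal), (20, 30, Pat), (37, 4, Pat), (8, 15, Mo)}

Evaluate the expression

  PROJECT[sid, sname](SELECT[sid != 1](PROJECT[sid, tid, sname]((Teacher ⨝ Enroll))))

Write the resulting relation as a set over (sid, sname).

Natural join on sid: {(1, Omega, 26, Uma), (1, Omega, 5, Wes), (13, Nova, 17, Ned), (13, Nova, 38, Hal), (13, Orion, 17, Ned), (13, Orion, 38, Hal), (13, Vega, 17, Ned), (13, Vega, 38, Hal), (20, Omega, 30, Pat), (20, Vega, 30, Pat), (8, Omega, 15, Mo), (8, Vega, 15, Mo)}
Keep only column(s) sid, tid, sname (6 duplicate(s) eliminated): {(1, 26, Uma), (1, 5, Wes), (13, 17, Ned), (13, 38, Hal), (20, 30, Pat), (8, 15, Mo)}
Filtering on sid != 1 leaves {(13, 17, Ned), (13, 38, Hal), (20, 30, Pat), (8, 15, Mo)}.
Keep only column(s) sid, sname: {(13, Hal), (13, Ned), (20, Pat), (8, Mo)}

{(13, Hal), (13, Ned), (20, Pat), (8, Mo)}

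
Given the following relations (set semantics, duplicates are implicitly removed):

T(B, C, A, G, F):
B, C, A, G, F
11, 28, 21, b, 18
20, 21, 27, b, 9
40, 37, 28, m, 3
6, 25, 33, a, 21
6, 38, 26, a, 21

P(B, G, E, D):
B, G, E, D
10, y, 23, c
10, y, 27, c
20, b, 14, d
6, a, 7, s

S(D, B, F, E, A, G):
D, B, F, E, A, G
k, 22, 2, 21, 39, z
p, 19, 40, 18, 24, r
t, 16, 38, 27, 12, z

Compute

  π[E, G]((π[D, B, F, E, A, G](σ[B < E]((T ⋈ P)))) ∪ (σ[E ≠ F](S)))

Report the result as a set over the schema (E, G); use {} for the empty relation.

{(18, r), (21, z), (27, z), (7, a)}

Natural join on B, G: {(20, 21, 27, b, 9, 14, d), (6, 25, 33, a, 21, 7, s), (6, 38, 26, a, 21, 7, s)}
Apply σ_{B < E}; surviving tuples: {(6, 25, 33, a, 21, 7, s), (6, 38, 26, a, 21, 7, s)}
π[D, B, F, E, A, G]: project onto (D, B, F, E, A, G) → {(s, 6, 21, 7, 26, a), (s, 6, 21, 7, 33, a)}
Apply σ_{E ≠ F}; surviving tuples: {(k, 22, 2, 21, 39, z), (p, 19, 40, 18, 24, r), (t, 16, 38, 27, 12, z)}
Set union of the two operands is {(k, 22, 2, 21, 39, z), (p, 19, 40, 18, 24, r), (s, 6, 21, 7, 26, a), (s, 6, 21, 7, 33, a), (t, 16, 38, 27, 12, z)}.
π[E, G]: project onto (E, G) (1 duplicate(s) eliminated) → {(18, r), (21, z), (27, z), (7, a)}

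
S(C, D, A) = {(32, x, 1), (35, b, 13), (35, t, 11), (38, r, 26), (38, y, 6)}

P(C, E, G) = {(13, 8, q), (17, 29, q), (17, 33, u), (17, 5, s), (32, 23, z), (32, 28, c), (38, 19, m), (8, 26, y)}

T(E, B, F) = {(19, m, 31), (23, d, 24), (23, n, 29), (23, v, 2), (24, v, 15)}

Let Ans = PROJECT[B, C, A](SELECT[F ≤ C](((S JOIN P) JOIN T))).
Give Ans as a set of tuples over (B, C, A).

S ⋈ P (natural join on C): {(32, x, 1, 23, z), (32, x, 1, 28, c), (38, r, 26, 19, m), (38, y, 6, 19, m)}
(S JOIN P) ⋈ T (natural join on E): {(32, x, 1, 23, z, d, 24), (32, x, 1, 23, z, n, 29), (32, x, 1, 23, z, v, 2), (38, r, 26, 19, m, m, 31), (38, y, 6, 19, m, m, 31)}
Selection F ≤ C: {(32, x, 1, 23, z, d, 24), (32, x, 1, 23, z, n, 29), (32, x, 1, 23, z, v, 2), (38, r, 26, 19, m, m, 31), (38, y, 6, 19, m, m, 31)}
Keep only column(s) B, C, A: {(d, 32, 1), (m, 38, 26), (m, 38, 6), (n, 32, 1), (v, 32, 1)}

{(d, 32, 1), (m, 38, 26), (m, 38, 6), (n, 32, 1), (v, 32, 1)}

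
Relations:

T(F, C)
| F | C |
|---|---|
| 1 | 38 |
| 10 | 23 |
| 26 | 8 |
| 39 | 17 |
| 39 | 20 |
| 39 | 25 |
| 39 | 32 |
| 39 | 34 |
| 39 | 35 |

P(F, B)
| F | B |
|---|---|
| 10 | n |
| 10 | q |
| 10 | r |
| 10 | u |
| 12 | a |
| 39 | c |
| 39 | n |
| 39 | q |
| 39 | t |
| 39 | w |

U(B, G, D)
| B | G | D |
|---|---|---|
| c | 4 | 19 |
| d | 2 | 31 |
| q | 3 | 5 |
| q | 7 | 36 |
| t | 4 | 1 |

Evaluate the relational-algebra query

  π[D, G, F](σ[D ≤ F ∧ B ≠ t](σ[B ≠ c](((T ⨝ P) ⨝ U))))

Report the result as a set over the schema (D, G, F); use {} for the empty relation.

{(36, 7, 39), (5, 3, 10), (5, 3, 39)}

Natural join on F: {(10, 23, n), (10, 23, q), (10, 23, r), (10, 23, u), (39, 17, c), (39, 17, n), (39, 17, q), (39, 17, t), (39, 17, w), (39, 20, c), (39, 20, n), (39, 20, q), (39, 20, t), (39, 20, w), (39, 25, c), (39, 25, n), (39, 25, q), (39, 25, t), (39, 25, w), (39, 32, c), (39, 32, n), (39, 32, q), (39, 32, t), (39, 32, w), (39, 34, c), (39, 34, n), (39, 34, q), (39, 34, t), (39, 34, w), (39, 35, c), (39, 35, n), (39, 35, q), (39, 35, t), (39, 35, w)}
Natural join on B: {(10, 23, q, 3, 5), (10, 23, q, 7, 36), (39, 17, c, 4, 19), (39, 17, q, 3, 5), (39, 17, q, 7, 36), (39, 17, t, 4, 1), (39, 20, c, 4, 19), (39, 20, q, 3, 5), (39, 20, q, 7, 36), (39, 20, t, 4, 1), (39, 25, c, 4, 19), (39, 25, q, 3, 5), (39, 25, q, 7, 36), (39, 25, t, 4, 1), (39, 32, c, 4, 19), (39, 32, q, 3, 5), (39, 32, q, 7, 36), (39, 32, t, 4, 1), (39, 34, c, 4, 19), (39, 34, q, 3, 5), (39, 34, q, 7, 36), (39, 34, t, 4, 1), (39, 35, c, 4, 19), (39, 35, q, 3, 5), (39, 35, q, 7, 36), (39, 35, t, 4, 1)}
σ[B ≠ c]: keep tuples satisfying B ≠ c → {(10, 23, q, 3, 5), (10, 23, q, 7, 36), (39, 17, q, 3, 5), (39, 17, q, 7, 36), (39, 17, t, 4, 1), (39, 20, q, 3, 5), (39, 20, q, 7, 36), (39, 20, t, 4, 1), (39, 25, q, 3, 5), (39, 25, q, 7, 36), (39, 25, t, 4, 1), (39, 32, q, 3, 5), (39, 32, q, 7, 36), (39, 32, t, 4, 1), (39, 34, q, 3, 5), (39, 34, q, 7, 36), (39, 34, t, 4, 1), (39, 35, q, 3, 5), (39, 35, q, 7, 36), (39, 35, t, 4, 1)}
σ[D ≤ F ∧ B ≠ t]: keep tuples satisfying D ≤ F ∧ B ≠ t → {(10, 23, q, 3, 5), (39, 17, q, 3, 5), (39, 17, q, 7, 36), (39, 20, q, 3, 5), (39, 20, q, 7, 36), (39, 25, q, 3, 5), (39, 25, q, 7, 36), (39, 32, q, 3, 5), (39, 32, q, 7, 36), (39, 34, q, 3, 5), (39, 34, q, 7, 36), (39, 35, q, 3, 5), (39, 35, q, 7, 36)}
Keep only column(s) D, G, F (10 duplicate(s) eliminated): {(36, 7, 39), (5, 3, 10), (5, 3, 39)}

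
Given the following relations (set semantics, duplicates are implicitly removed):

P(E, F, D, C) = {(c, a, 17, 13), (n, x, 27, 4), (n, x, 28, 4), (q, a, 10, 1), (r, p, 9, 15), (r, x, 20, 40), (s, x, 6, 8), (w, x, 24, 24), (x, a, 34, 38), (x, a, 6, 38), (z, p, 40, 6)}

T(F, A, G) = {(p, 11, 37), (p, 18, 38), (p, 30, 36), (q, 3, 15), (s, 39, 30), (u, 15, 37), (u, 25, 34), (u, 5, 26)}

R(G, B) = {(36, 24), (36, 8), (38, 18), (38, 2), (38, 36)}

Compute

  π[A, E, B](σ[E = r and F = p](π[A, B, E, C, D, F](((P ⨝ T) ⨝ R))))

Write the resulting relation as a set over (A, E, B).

{(18, r, 18), (18, r, 2), (18, r, 36), (30, r, 24), (30, r, 8)}

Natural join on F: {(r, p, 9, 15, 11, 37), (r, p, 9, 15, 18, 38), (r, p, 9, 15, 30, 36), (z, p, 40, 6, 11, 37), (z, p, 40, 6, 18, 38), (z, p, 40, 6, 30, 36)}
Natural join on G: {(r, p, 9, 15, 18, 38, 18), (r, p, 9, 15, 18, 38, 2), (r, p, 9, 15, 18, 38, 36), (r, p, 9, 15, 30, 36, 24), (r, p, 9, 15, 30, 36, 8), (z, p, 40, 6, 18, 38, 18), (z, p, 40, 6, 18, 38, 2), (z, p, 40, 6, 18, 38, 36), (z, p, 40, 6, 30, 36, 24), (z, p, 40, 6, 30, 36, 8)}
π[A, B, E, C, D, F]: project onto (A, B, E, C, D, F) → {(18, 18, r, 15, 9, p), (18, 18, z, 6, 40, p), (18, 2, r, 15, 9, p), (18, 2, z, 6, 40, p), (18, 36, r, 15, 9, p), (18, 36, z, 6, 40, p), (30, 24, r, 15, 9, p), (30, 24, z, 6, 40, p), (30, 8, r, 15, 9, p), (30, 8, z, 6, 40, p)}
Selection E = r and F = p: {(18, 18, r, 15, 9, p), (18, 2, r, 15, 9, p), (18, 36, r, 15, 9, p), (30, 24, r, 15, 9, p), (30, 8, r, 15, 9, p)}
π[A, E, B]: project onto (A, E, B) → {(18, r, 18), (18, r, 2), (18, r, 36), (30, r, 24), (30, r, 8)}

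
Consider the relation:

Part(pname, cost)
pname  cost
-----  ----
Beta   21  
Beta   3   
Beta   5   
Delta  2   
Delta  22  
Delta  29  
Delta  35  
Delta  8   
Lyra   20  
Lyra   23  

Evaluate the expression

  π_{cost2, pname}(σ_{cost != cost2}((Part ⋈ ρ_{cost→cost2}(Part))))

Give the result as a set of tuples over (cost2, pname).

{(2, Delta), (20, Lyra), (21, Beta), (22, Delta), (23, Lyra), (29, Delta), (3, Beta), (35, Delta), (5, Beta), (8, Delta)}

ρ[cost→cost2]: schema becomes (pname, cost2); tuples unchanged.
Part ⋈ ρ_{cost→cost2}(Part) (natural join on pname): {(Beta, 21, 21), (Beta, 21, 3), (Beta, 21, 5), (Beta, 3, 21), (Beta, 3, 3), (Beta, 3, 5), (Beta, 5, 21), (Beta, 5, 3), (Beta, 5, 5), (Delta, 2, 2), (Delta, 2, 22), (Delta, 2, 29), (Delta, 2, 35), (Delta, 2, 8), (Delta, 22, 2), (Delta, 22, 22), (Delta, 22, 29), (Delta, 22, 35), (Delta, 22, 8), (Delta, 29, 2), (Delta, 29, 22), (Delta, 29, 29), (Delta, 29, 35), (Delta, 29, 8), (Delta, 35, 2), (Delta, 35, 22), (Delta, 35, 29), (Delta, 35, 35), (Delta, 35, 8), (Delta, 8, 2), (Delta, 8, 22), (Delta, 8, 29), (Delta, 8, 35), (Delta, 8, 8), (Lyra, 20, 20), (Lyra, 20, 23), (Lyra, 23, 20), (Lyra, 23, 23)}
Filtering on cost != cost2 leaves {(Beta, 21, 3), (Beta, 21, 5), (Beta, 3, 21), (Beta, 3, 5), (Beta, 5, 21), (Beta, 5, 3), (Delta, 2, 22), (Delta, 2, 29), (Delta, 2, 35), (Delta, 2, 8), (Delta, 22, 2), (Delta, 22, 29), (Delta, 22, 35), (Delta, 22, 8), (Delta, 29, 2), (Delta, 29, 22), (Delta, 29, 35), (Delta, 29, 8), (Delta, 35, 2), (Delta, 35, 22), (Delta, 35, 29), (Delta, 35, 8), (Delta, 8, 2), (Delta, 8, 22), (Delta, 8, 29), (Delta, 8, 35), (Lyra, 20, 23), (Lyra, 23, 20)}.
π[cost2, pname]: project onto (cost2, pname) (18 duplicate(s) eliminated) → {(2, Delta), (20, Lyra), (21, Beta), (22, Delta), (23, Lyra), (29, Delta), (3, Beta), (35, Delta), (5, Beta), (8, Delta)}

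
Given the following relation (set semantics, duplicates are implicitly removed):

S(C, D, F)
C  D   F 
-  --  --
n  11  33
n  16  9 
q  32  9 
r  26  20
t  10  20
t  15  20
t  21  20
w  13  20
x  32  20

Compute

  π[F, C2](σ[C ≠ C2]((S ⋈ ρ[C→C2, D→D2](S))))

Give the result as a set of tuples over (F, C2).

{(20, r), (20, t), (20, w), (20, x), (9, n), (9, q)}

ρ[C→C2, D→D2]: schema becomes (C2, D2, F); tuples unchanged.
S ⋈ ρ[C→C2, D→D2](S) (natural join on F): {(n, 11, 33, n, 11), (n, 16, 9, n, 16), (n, 16, 9, q, 32), (q, 32, 9, n, 16), (q, 32, 9, q, 32), (r, 26, 20, r, 26), (r, 26, 20, t, 10), (r, 26, 20, t, 15), (r, 26, 20, t, 21), (r, 26, 20, w, 13), (r, 26, 20, x, 32), (t, 10, 20, r, 26), (t, 10, 20, t, 10), (t, 10, 20, t, 15), (t, 10, 20, t, 21), (t, 10, 20, w, 13), (t, 10, 20, x, 32), (t, 15, 20, r, 26), (t, 15, 20, t, 10), (t, 15, 20, t, 15), (t, 15, 20, t, 21), (t, 15, 20, w, 13), (t, 15, 20, x, 32), (t, 21, 20, r, 26), (t, 21, 20, t, 10), (t, 21, 20, t, 15), (t, 21, 20, t, 21), (t, 21, 20, w, 13), (t, 21, 20, x, 32), (w, 13, 20, r, 26), (w, 13, 20, t, 10), (w, 13, 20, t, 15), (w, 13, 20, t, 21), (w, 13, 20, w, 13), (w, 13, 20, x, 32), (x, 32, 20, r, 26), (x, 32, 20, t, 10), (x, 32, 20, t, 15), (x, 32, 20, t, 21), (x, 32, 20, w, 13), (x, 32, 20, x, 32)}
Apply σ_{C ≠ C2}; surviving tuples: {(n, 16, 9, q, 32), (q, 32, 9, n, 16), (r, 26, 20, t, 10), (r, 26, 20, t, 15), (r, 26, 20, t, 21), (r, 26, 20, w, 13), (r, 26, 20, x, 32), (t, 10, 20, r, 26), (t, 10, 20, w, 13), (t, 10, 20, x, 32), (t, 15, 20, r, 26), (t, 15, 20, w, 13), (t, 15, 20, x, 32), (t, 21, 20, r, 26), (t, 21, 20, w, 13), (t, 21, 20, x, 32), (w, 13, 20, r, 26), (w, 13, 20, t, 10), (w, 13, 20, t, 15), (w, 13, 20, t, 21), (w, 13, 20, x, 32), (x, 32, 20, r, 26), (x, 32, 20, t, 10), (x, 32, 20, t, 15), (x, 32, 20, t, 21), (x, 32, 20, w, 13)}
Projecting to F, C2 (20 duplicate(s) eliminated): {(20, r), (20, t), (20, w), (20, x), (9, n), (9, q)}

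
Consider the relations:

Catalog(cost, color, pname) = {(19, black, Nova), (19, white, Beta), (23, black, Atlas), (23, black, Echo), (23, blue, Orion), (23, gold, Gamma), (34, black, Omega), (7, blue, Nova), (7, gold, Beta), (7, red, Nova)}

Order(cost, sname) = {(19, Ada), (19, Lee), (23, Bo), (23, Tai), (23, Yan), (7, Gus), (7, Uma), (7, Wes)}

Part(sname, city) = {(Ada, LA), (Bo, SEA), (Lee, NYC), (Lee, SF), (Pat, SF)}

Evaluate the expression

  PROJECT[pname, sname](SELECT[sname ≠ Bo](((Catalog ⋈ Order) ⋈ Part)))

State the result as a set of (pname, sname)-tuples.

{(Beta, Ada), (Beta, Lee), (Nova, Ada), (Nova, Lee)}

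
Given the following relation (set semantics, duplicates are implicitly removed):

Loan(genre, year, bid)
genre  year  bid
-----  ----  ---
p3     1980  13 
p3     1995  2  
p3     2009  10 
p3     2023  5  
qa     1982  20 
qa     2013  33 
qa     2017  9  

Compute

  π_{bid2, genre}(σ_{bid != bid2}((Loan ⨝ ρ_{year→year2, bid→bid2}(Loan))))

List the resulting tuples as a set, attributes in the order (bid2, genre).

ρ[year→year2, bid→bid2]: schema becomes (genre, year2, bid2); tuples unchanged.
Joining Loan and ρ_{year→year2, bid→bid2}(Loan) on genre yields {(p3, 1980, 13, 1980, 13), (p3, 1980, 13, 1995, 2), (p3, 1980, 13, 2009, 10), (p3, 1980, 13, 2023, 5), (p3, 1995, 2, 1980, 13), (p3, 1995, 2, 1995, 2), (p3, 1995, 2, 2009, 10), (p3, 1995, 2, 2023, 5), (p3, 2009, 10, 1980, 13), (p3, 2009, 10, 1995, 2), (p3, 2009, 10, 2009, 10), (p3, 2009, 10, 2023, 5), (p3, 2023, 5, 1980, 13), (p3, 2023, 5, 1995, 2), (p3, 2023, 5, 2009, 10), (p3, 2023, 5, 2023, 5), (qa, 1982, 20, 1982, 20), (qa, 1982, 20, 2013, 33), (qa, 1982, 20, 2017, 9), (qa, 2013, 33, 1982, 20), (qa, 2013, 33, 2013, 33), (qa, 2013, 33, 2017, 9), (qa, 2017, 9, 1982, 20), (qa, 2017, 9, 2013, 33), (qa, 2017, 9, 2017, 9)}.
Filtering on bid != bid2 leaves {(p3, 1980, 13, 1995, 2), (p3, 1980, 13, 2009, 10), (p3, 1980, 13, 2023, 5), (p3, 1995, 2, 1980, 13), (p3, 1995, 2, 2009, 10), (p3, 1995, 2, 2023, 5), (p3, 2009, 10, 1980, 13), (p3, 2009, 10, 1995, 2), (p3, 2009, 10, 2023, 5), (p3, 2023, 5, 1980, 13), (p3, 2023, 5, 1995, 2), (p3, 2023, 5, 2009, 10), (qa, 1982, 20, 2013, 33), (qa, 1982, 20, 2017, 9), (qa, 2013, 33, 1982, 20), (qa, 2013, 33, 2017, 9), (qa, 2017, 9, 1982, 20), (qa, 2017, 9, 2013, 33)}.
π_{bid2, genre} gives {(10, p3), (13, p3), (2, p3), (20, qa), (33, qa), (5, p3), (9, qa)} (11 duplicate(s) eliminated).

{(10, p3), (13, p3), (2, p3), (20, qa), (33, qa), (5, p3), (9, qa)}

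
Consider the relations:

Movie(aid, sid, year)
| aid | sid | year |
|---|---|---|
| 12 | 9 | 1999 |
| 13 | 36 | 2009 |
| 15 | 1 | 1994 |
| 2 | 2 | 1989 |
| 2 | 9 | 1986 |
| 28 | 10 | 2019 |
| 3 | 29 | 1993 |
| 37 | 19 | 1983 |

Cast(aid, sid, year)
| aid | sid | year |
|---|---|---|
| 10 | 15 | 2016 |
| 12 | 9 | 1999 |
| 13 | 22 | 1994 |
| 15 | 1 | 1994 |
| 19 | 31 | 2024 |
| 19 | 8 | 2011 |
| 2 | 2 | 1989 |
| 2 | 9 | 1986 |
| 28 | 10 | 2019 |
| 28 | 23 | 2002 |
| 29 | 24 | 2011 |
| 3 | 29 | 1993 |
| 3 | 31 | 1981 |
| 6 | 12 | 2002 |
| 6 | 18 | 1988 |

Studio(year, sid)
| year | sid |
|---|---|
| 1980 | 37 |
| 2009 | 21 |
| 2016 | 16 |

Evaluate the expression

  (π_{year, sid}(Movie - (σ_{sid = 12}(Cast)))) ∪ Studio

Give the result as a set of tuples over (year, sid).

Selection sid = 12: {(6, 12, 2002)}
Taking the difference: {(12, 9, 1999), (13, 36, 2009), (15, 1, 1994), (2, 2, 1989), (2, 9, 1986), (28, 10, 2019), (3, 29, 1993), (37, 19, 1983)}
Keep only column(s) year, sid: {(1983, 19), (1986, 9), (1989, 2), (1993, 29), (1994, 1), (1999, 9), (2009, 36), (2019, 10)}
Taking the union: {(1980, 37), (1983, 19), (1986, 9), (1989, 2), (1993, 29), (1994, 1), (1999, 9), (2009, 21), (2009, 36), (2016, 16), (2019, 10)}

{(1980, 37), (1983, 19), (1986, 9), (1989, 2), (1993, 29), (1994, 1), (1999, 9), (2009, 21), (2009, 36), (2016, 16), (2019, 10)}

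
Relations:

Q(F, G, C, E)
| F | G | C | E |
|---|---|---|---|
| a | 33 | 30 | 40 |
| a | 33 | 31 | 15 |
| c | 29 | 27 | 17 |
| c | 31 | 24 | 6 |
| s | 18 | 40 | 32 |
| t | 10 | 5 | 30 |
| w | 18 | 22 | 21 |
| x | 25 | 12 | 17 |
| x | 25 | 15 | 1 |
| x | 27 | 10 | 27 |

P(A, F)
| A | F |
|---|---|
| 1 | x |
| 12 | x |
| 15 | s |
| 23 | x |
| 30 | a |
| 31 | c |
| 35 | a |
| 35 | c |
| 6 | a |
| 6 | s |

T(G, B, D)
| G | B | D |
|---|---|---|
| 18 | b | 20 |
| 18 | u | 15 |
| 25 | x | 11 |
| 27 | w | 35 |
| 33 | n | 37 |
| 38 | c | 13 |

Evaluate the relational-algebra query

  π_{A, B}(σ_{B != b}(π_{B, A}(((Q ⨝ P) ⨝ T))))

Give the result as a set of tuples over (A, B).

Q ⋈ P (natural join on F): {(a, 33, 30, 40, 30), (a, 33, 30, 40, 35), (a, 33, 30, 40, 6), (a, 33, 31, 15, 30), (a, 33, 31, 15, 35), (a, 33, 31, 15, 6), (c, 29, 27, 17, 31), (c, 29, 27, 17, 35), (c, 31, 24, 6, 31), (c, 31, 24, 6, 35), (s, 18, 40, 32, 15), (s, 18, 40, 32, 6), (x, 25, 12, 17, 1), (x, 25, 12, 17, 12), (x, 25, 12, 17, 23), (x, 25, 15, 1, 1), (x, 25, 15, 1, 12), (x, 25, 15, 1, 23), (x, 27, 10, 27, 1), (x, 27, 10, 27, 12), (x, 27, 10, 27, 23)}
(Q ⨝ P) ⋈ T (natural join on G): {(a, 33, 30, 40, 30, n, 37), (a, 33, 30, 40, 35, n, 37), (a, 33, 30, 40, 6, n, 37), (a, 33, 31, 15, 30, n, 37), (a, 33, 31, 15, 35, n, 37), (a, 33, 31, 15, 6, n, 37), (s, 18, 40, 32, 15, b, 20), (s, 18, 40, 32, 15, u, 15), (s, 18, 40, 32, 6, b, 20), (s, 18, 40, 32, 6, u, 15), (x, 25, 12, 17, 1, x, 11), (x, 25, 12, 17, 12, x, 11), (x, 25, 12, 17, 23, x, 11), (x, 25, 15, 1, 1, x, 11), (x, 25, 15, 1, 12, x, 11), (x, 25, 15, 1, 23, x, 11), (x, 27, 10, 27, 1, w, 35), (x, 27, 10, 27, 12, w, 35), (x, 27, 10, 27, 23, w, 35)}
π[B, A]: project onto (B, A) (6 duplicate(s) eliminated) → {(b, 15), (b, 6), (n, 30), (n, 35), (n, 6), (u, 15), (u, 6), (w, 1), (w, 12), (w, 23), (x, 1), (x, 12), (x, 23)}
Selection B != b: {(n, 30), (n, 35), (n, 6), (u, 15), (u, 6), (w, 1), (w, 12), (w, 23), (x, 1), (x, 12), (x, 23)}
π[A, B]: project onto (A, B) → {(1, w), (1, x), (12, w), (12, x), (15, u), (23, w), (23, x), (30, n), (35, n), (6, n), (6, u)}

{(1, w), (1, x), (12, w), (12, x), (15, u), (23, w), (23, x), (30, n), (35, n), (6, n), (6, u)}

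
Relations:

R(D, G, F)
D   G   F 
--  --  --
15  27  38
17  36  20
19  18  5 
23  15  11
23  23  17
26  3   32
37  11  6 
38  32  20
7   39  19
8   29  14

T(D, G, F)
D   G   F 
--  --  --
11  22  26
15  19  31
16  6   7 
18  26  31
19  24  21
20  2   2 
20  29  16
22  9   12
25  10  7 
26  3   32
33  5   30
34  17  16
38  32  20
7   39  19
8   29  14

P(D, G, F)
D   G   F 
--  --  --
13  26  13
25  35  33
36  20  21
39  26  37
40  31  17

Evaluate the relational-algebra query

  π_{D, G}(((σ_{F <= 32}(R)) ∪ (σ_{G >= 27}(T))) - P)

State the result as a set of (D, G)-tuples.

{(17, 36), (19, 18), (20, 29), (23, 15), (23, 23), (26, 3), (37, 11), (38, 32), (7, 39), (8, 29)}

Selection F <= 32: {(17, 36, 20), (19, 18, 5), (23, 15, 11), (23, 23, 17), (26, 3, 32), (37, 11, 6), (38, 32, 20), (7, 39, 19), (8, 29, 14)}
Selection G >= 27: {(20, 29, 16), (38, 32, 20), (7, 39, 19), (8, 29, 14)}
Taking the union: {(17, 36, 20), (19, 18, 5), (20, 29, 16), (23, 15, 11), (23, 23, 17), (26, 3, 32), (37, 11, 6), (38, 32, 20), (7, 39, 19), (8, 29, 14)}
Taking the difference: {(17, 36, 20), (19, 18, 5), (20, 29, 16), (23, 15, 11), (23, 23, 17), (26, 3, 32), (37, 11, 6), (38, 32, 20), (7, 39, 19), (8, 29, 14)}
Keep only column(s) D, G: {(17, 36), (19, 18), (20, 29), (23, 15), (23, 23), (26, 3), (37, 11), (38, 32), (7, 39), (8, 29)}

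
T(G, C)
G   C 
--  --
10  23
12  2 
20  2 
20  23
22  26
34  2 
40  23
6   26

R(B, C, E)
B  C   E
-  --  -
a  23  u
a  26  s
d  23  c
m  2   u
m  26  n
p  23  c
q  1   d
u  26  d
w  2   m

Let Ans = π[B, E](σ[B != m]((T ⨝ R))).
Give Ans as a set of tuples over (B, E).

{(a, s), (a, u), (d, c), (p, c), (u, d), (w, m)}

T ⋈ R (natural join on C): {(10, 23, a, u), (10, 23, d, c), (10, 23, p, c), (12, 2, m, u), (12, 2, w, m), (20, 2, m, u), (20, 2, w, m), (20, 23, a, u), (20, 23, d, c), (20, 23, p, c), (22, 26, a, s), (22, 26, m, n), (22, 26, u, d), (34, 2, m, u), (34, 2, w, m), (40, 23, a, u), (40, 23, d, c), (40, 23, p, c), (6, 26, a, s), (6, 26, m, n), (6, 26, u, d)}
Filtering on B != m leaves {(10, 23, a, u), (10, 23, d, c), (10, 23, p, c), (12, 2, w, m), (20, 2, w, m), (20, 23, a, u), (20, 23, d, c), (20, 23, p, c), (22, 26, a, s), (22, 26, u, d), (34, 2, w, m), (40, 23, a, u), (40, 23, d, c), (40, 23, p, c), (6, 26, a, s), (6, 26, u, d)}.
π_{B, E} gives {(a, s), (a, u), (d, c), (p, c), (u, d), (w, m)} (10 duplicate(s) eliminated).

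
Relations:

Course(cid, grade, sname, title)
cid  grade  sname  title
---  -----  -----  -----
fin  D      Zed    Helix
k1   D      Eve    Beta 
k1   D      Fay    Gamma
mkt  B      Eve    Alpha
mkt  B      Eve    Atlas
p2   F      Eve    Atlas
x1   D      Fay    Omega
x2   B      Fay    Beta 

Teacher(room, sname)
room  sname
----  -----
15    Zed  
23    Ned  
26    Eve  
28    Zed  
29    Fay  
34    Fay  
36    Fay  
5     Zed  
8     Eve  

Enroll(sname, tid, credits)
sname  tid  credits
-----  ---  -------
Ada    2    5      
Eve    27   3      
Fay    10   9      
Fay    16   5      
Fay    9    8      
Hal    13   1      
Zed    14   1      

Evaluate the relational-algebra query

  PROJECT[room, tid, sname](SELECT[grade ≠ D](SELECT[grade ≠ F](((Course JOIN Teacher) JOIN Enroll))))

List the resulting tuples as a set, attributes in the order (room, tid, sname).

Course ⋈ Teacher (natural join on sname): {(fin, D, Zed, Helix, 15), (fin, D, Zed, Helix, 28), (fin, D, Zed, Helix, 5), (k1, D, Eve, Beta, 26), (k1, D, Eve, Beta, 8), (k1, D, Fay, Gamma, 29), (k1, D, Fay, Gamma, 34), (k1, D, Fay, Gamma, 36), (mkt, B, Eve, Alpha, 26), (mkt, B, Eve, Alpha, 8), (mkt, B, Eve, Atlas, 26), (mkt, B, Eve, Atlas, 8), (p2, F, Eve, Atlas, 26), (p2, F, Eve, Atlas, 8), (x1, D, Fay, Omega, 29), (x1, D, Fay, Omega, 34), (x1, D, Fay, Omega, 36), (x2, B, Fay, Beta, 29), (x2, B, Fay, Beta, 34), (x2, B, Fay, Beta, 36)}
(Course JOIN Teacher) ⋈ Enroll (natural join on sname): {(fin, D, Zed, Helix, 15, 14, 1), (fin, D, Zed, Helix, 28, 14, 1), (fin, D, Zed, Helix, 5, 14, 1), (k1, D, Eve, Beta, 26, 27, 3), (k1, D, Eve, Beta, 8, 27, 3), (k1, D, Fay, Gamma, 29, 10, 9), (k1, D, Fay, Gamma, 29, 16, 5), (k1, D, Fay, Gamma, 29, 9, 8), (k1, D, Fay, Gamma, 34, 10, 9), (k1, D, Fay, Gamma, 34, 16, 5), (k1, D, Fay, Gamma, 34, 9, 8), (k1, D, Fay, Gamma, 36, 10, 9), (k1, D, Fay, Gamma, 36, 16, 5), (k1, D, Fay, Gamma, 36, 9, 8), (mkt, B, Eve, Alpha, 26, 27, 3), (mkt, B, Eve, Alpha, 8, 27, 3), (mkt, B, Eve, Atlas, 26, 27, 3), (mkt, B, Eve, Atlas, 8, 27, 3), (p2, F, Eve, Atlas, 26, 27, 3), (p2, F, Eve, Atlas, 8, 27, 3), (x1, D, Fay, Omega, 29, 10, 9), (x1, D, Fay, Omega, 29, 16, 5), (x1, D, Fay, Omega, 29, 9, 8), (x1, D, Fay, Omega, 34, 10, 9), (x1, D, Fay, Omega, 34, 16, 5), (x1, D, Fay, Omega, 34, 9, 8), (x1, D, Fay, Omega, 36, 10, 9), (x1, D, Fay, Omega, 36, 16, 5), (x1, D, Fay, Omega, 36, 9, 8), (x2, B, Fay, Beta, 29, 10, 9), (x2, B, Fay, Beta, 29, 16, 5), (x2, B, Fay, Beta, 29, 9, 8), (x2, B, Fay, Beta, 34, 10, 9), (x2, B, Fay, Beta, 34, 16, 5), (x2, B, Fay, Beta, 34, 9, 8), (x2, B, Fay, Beta, 36, 10, 9), (x2, B, Fay, Beta, 36, 16, 5), (x2, B, Fay, Beta, 36, 9, 8)}
Filtering on grade ≠ F leaves {(fin, D, Zed, Helix, 15, 14, 1), (fin, D, Zed, Helix, 28, 14, 1), (fin, D, Zed, Helix, 5, 14, 1), (k1, D, Eve, Beta, 26, 27, 3), (k1, D, Eve, Beta, 8, 27, 3), (k1, D, Fay, Gamma, 29, 10, 9), (k1, D, Fay, Gamma, 29, 16, 5), (k1, D, Fay, Gamma, 29, 9, 8), (k1, D, Fay, Gamma, 34, 10, 9), (k1, D, Fay, Gamma, 34, 16, 5), (k1, D, Fay, Gamma, 34, 9, 8), (k1, D, Fay, Gamma, 36, 10, 9), (k1, D, Fay, Gamma, 36, 16, 5), (k1, D, Fay, Gamma, 36, 9, 8), (mkt, B, Eve, Alpha, 26, 27, 3), (mkt, B, Eve, Alpha, 8, 27, 3), (mkt, B, Eve, Atlas, 26, 27, 3), (mkt, B, Eve, Atlas, 8, 27, 3), (x1, D, Fay, Omega, 29, 10, 9), (x1, D, Fay, Omega, 29, 16, 5), (x1, D, Fay, Omega, 29, 9, 8), (x1, D, Fay, Omega, 34, 10, 9), (x1, D, Fay, Omega, 34, 16, 5), (x1, D, Fay, Omega, 34, 9, 8), (x1, D, Fay, Omega, 36, 10, 9), (x1, D, Fay, Omega, 36, 16, 5), (x1, D, Fay, Omega, 36, 9, 8), (x2, B, Fay, Beta, 29, 10, 9), (x2, B, Fay, Beta, 29, 16, 5), (x2, B, Fay, Beta, 29, 9, 8), (x2, B, Fay, Beta, 34, 10, 9), (x2, B, Fay, Beta, 34, 16, 5), (x2, B, Fay, Beta, 34, 9, 8), (x2, B, Fay, Beta, 36, 10, 9), (x2, B, Fay, Beta, 36, 16, 5), (x2, B, Fay, Beta, 36, 9, 8)}.
Filtering on grade ≠ D leaves {(mkt, B, Eve, Alpha, 26, 27, 3), (mkt, B, Eve, Alpha, 8, 27, 3), (mkt, B, Eve, Atlas, 26, 27, 3), (mkt, B, Eve, Atlas, 8, 27, 3), (x2, B, Fay, Beta, 29, 10, 9), (x2, B, Fay, Beta, 29, 16, 5), (x2, B, Fay, Beta, 29, 9, 8), (x2, B, Fay, Beta, 34, 10, 9), (x2, B, Fay, Beta, 34, 16, 5), (x2, B, Fay, Beta, 34, 9, 8), (x2, B, Fay, Beta, 36, 10, 9), (x2, B, Fay, Beta, 36, 16, 5), (x2, B, Fay, Beta, 36, 9, 8)}.
Keep only column(s) room, tid, sname (2 duplicate(s) eliminated): {(26, 27, Eve), (29, 10, Fay), (29, 16, Fay), (29, 9, Fay), (34, 10, Fay), (34, 16, Fay), (34, 9, Fay), (36, 10, Fay), (36, 16, Fay), (36, 9, Fay), (8, 27, Eve)}

{(26, 27, Eve), (29, 10, Fay), (29, 16, Fay), (29, 9, Fay), (34, 10, Fay), (34, 16, Fay), (34, 9, Fay), (36, 10, Fay), (36, 16, Fay), (36, 9, Fay), (8, 27, Eve)}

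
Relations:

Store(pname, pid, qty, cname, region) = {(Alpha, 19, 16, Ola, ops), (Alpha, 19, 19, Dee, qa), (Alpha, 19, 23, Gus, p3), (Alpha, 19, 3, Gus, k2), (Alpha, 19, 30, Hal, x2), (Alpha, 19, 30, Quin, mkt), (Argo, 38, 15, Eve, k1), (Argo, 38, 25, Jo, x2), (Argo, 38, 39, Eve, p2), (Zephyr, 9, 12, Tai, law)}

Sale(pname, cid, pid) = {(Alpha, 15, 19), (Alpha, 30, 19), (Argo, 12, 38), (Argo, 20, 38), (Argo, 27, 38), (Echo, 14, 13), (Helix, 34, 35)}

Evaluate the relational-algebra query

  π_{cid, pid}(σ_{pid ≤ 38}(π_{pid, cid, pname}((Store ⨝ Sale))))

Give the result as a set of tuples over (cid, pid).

Joining Store and Sale on pname, pid yields {(Alpha, 19, 16, Ola, ops, 15), (Alpha, 19, 16, Ola, ops, 30), (Alpha, 19, 19, Dee, qa, 15), (Alpha, 19, 19, Dee, qa, 30), (Alpha, 19, 23, Gus, p3, 15), (Alpha, 19, 23, Gus, p3, 30), (Alpha, 19, 3, Gus, k2, 15), (Alpha, 19, 3, Gus, k2, 30), (Alpha, 19, 30, Hal, x2, 15), (Alpha, 19, 30, Hal, x2, 30), (Alpha, 19, 30, Quin, mkt, 15), (Alpha, 19, 30, Quin, mkt, 30), (Argo, 38, 15, Eve, k1, 12), (Argo, 38, 15, Eve, k1, 20), (Argo, 38, 15, Eve, k1, 27), (Argo, 38, 25, Jo, x2, 12), (Argo, 38, 25, Jo, x2, 20), (Argo, 38, 25, Jo, x2, 27), (Argo, 38, 39, Eve, p2, 12), (Argo, 38, 39, Eve, p2, 20), (Argo, 38, 39, Eve, p2, 27)}.
Keep only column(s) pid, cid, pname (16 duplicate(s) eliminated): {(19, 15, Alpha), (19, 30, Alpha), (38, 12, Argo), (38, 20, Argo), (38, 27, Argo)}
Selection pid ≤ 38: {(19, 15, Alpha), (19, 30, Alpha), (38, 12, Argo), (38, 20, Argo), (38, 27, Argo)}
Keep only column(s) cid, pid: {(12, 38), (15, 19), (20, 38), (27, 38), (30, 19)}

{(12, 38), (15, 19), (20, 38), (27, 38), (30, 19)}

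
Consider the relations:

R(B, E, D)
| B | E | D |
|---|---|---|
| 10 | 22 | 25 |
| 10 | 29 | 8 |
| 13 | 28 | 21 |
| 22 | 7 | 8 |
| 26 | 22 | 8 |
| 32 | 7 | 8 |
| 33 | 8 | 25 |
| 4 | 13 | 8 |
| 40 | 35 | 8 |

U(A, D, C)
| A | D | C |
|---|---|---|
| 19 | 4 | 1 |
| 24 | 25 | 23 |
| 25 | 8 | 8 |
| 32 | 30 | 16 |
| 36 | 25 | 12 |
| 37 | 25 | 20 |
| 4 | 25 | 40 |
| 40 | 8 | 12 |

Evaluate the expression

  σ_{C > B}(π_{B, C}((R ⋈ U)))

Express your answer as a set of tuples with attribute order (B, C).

Natural join on D: {(10, 22, 25, 24, 23), (10, 22, 25, 36, 12), (10, 22, 25, 37, 20), (10, 22, 25, 4, 40), (10, 29, 8, 25, 8), (10, 29, 8, 40, 12), (22, 7, 8, 25, 8), (22, 7, 8, 40, 12), (26, 22, 8, 25, 8), (26, 22, 8, 40, 12), (32, 7, 8, 25, 8), (32, 7, 8, 40, 12), (33, 8, 25, 24, 23), (33, 8, 25, 36, 12), (33, 8, 25, 37, 20), (33, 8, 25, 4, 40), (4, 13, 8, 25, 8), (4, 13, 8, 40, 12), (40, 35, 8, 25, 8), (40, 35, 8, 40, 12)}
π[B, C]: project onto (B, C) (1 duplicate(s) eliminated) → {(10, 12), (10, 20), (10, 23), (10, 40), (10, 8), (22, 12), (22, 8), (26, 12), (26, 8), (32, 12), (32, 8), (33, 12), (33, 20), (33, 23), (33, 40), (4, 12), (4, 8), (40, 12), (40, 8)}
σ[C > B]: keep tuples satisfying C > B → {(10, 12), (10, 20), (10, 23), (10, 40), (33, 40), (4, 12), (4, 8)}

{(10, 12), (10, 20), (10, 23), (10, 40), (33, 40), (4, 12), (4, 8)}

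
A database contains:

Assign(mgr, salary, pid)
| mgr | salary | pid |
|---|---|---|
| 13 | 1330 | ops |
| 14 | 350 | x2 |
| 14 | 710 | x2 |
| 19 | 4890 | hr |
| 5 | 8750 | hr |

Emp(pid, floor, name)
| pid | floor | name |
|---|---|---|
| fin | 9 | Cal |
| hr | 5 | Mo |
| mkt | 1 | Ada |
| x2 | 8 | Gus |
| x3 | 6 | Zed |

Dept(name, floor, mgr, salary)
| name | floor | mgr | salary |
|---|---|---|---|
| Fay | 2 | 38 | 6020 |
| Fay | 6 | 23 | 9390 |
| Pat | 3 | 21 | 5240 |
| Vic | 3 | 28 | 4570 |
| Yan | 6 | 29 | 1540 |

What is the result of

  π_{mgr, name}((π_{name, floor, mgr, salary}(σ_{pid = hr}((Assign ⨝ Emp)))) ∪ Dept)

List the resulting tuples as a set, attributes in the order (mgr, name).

{(19, Mo), (21, Pat), (23, Fay), (28, Vic), (29, Yan), (38, Fay), (5, Mo)}

Joining Assign and Emp on pid yields {(14, 350, x2, 8, Gus), (14, 710, x2, 8, Gus), (19, 4890, hr, 5, Mo), (5, 8750, hr, 5, Mo)}.
Filtering on pid = hr leaves {(19, 4890, hr, 5, Mo), (5, 8750, hr, 5, Mo)}.
Keep only column(s) name, floor, mgr, salary: {(Mo, 5, 19, 4890), (Mo, 5, 5, 8750)}
Set union of the two operands is {(Fay, 2, 38, 6020), (Fay, 6, 23, 9390), (Mo, 5, 19, 4890), (Mo, 5, 5, 8750), (Pat, 3, 21, 5240), (Vic, 3, 28, 4570), (Yan, 6, 29, 1540)}.
Keep only column(s) mgr, name: {(19, Mo), (21, Pat), (23, Fay), (28, Vic), (29, Yan), (38, Fay), (5, Mo)}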